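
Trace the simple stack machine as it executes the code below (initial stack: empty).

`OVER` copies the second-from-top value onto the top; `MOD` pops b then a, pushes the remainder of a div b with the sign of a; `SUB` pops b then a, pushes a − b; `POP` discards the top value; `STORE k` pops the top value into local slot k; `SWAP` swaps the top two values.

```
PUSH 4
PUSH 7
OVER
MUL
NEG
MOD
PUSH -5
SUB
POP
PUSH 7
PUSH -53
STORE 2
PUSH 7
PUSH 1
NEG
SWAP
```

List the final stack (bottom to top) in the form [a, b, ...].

[7, -1, 7]

PUSH 4   → [4]
PUSH 7   → [4, 7]
OVER     → [4, 7, 4]
MUL      → [4, 28]
NEG      → [4, -28]
MOD      → [4]
PUSH -5  → [4, -5]
SUB      → [9]
POP      → []
PUSH 7   → [7]
PUSH -53 → [7, -53]
STORE 2  → [7]
PUSH 7   → [7, 7]
PUSH 1   → [7, 7, 1]
NEG      → [7, 7, -1]
SWAP     → [7, -1, 7]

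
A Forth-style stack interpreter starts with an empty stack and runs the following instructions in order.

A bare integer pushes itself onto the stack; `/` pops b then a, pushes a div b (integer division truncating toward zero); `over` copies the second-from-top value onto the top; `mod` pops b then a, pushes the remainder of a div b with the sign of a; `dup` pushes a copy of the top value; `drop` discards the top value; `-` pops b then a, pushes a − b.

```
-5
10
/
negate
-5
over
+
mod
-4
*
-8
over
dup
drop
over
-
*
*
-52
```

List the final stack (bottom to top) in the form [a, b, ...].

-5     → [-5]
10     → [-5, 10]
/      → [0]
negate → [0]
-5     → [0, -5]
over   → [0, -5, 0]
+      → [0, -5]
mod    → [0]
-4     → [0, -4]
*      → [0]
-8     → [0, -8]
over   → [0, -8, 0]
dup    → [0, -8, 0, 0]
drop   → [0, -8, 0]
over   → [0, -8, 0, -8]
-      → [0, -8, 8]
*      → [0, -64]
*      → [0]
-52    → [0, -52]

[0, -52]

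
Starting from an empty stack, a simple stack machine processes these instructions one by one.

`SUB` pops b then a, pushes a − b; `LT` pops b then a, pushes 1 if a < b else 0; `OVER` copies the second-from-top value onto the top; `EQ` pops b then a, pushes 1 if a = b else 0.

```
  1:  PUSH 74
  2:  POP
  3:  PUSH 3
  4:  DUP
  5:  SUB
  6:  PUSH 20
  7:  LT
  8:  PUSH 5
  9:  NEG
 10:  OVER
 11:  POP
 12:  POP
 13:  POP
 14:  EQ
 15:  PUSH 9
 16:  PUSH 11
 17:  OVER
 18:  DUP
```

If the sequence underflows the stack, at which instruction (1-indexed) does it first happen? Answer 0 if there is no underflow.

PUSH 74 -> [74]
POP     -> []
PUSH 3  -> [3]
DUP     -> [3, 3]
SUB     -> [0]
PUSH 20 -> [0, 20]
LT      -> [1]
PUSH 5  -> [1, 5]
NEG     -> [1, -5]
OVER    -> [1, -5, 1]
POP     -> [1, -5]
POP     -> [1]
POP     -> []
EQ  — needs 2 operands, stack has 0 → underflow

14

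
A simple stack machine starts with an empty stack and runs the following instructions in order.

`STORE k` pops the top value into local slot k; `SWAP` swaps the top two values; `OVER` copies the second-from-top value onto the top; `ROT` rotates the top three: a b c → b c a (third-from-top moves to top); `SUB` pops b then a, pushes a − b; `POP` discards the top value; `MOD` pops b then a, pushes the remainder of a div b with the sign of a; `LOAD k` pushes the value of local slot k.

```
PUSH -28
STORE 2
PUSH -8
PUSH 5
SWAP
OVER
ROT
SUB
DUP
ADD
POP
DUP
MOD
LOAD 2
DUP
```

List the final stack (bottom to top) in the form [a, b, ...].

[0, -28, -28]

PUSH -28 → -28
STORE 2  → (empty)
PUSH -8  → -8
PUSH 5   → -8 5
SWAP     → 5 -8
OVER     → 5 -8 5
ROT      → -8 5 5
SUB      → -8 0
DUP      → -8 0 0
ADD      → -8 0
POP      → -8
DUP      → -8 -8
MOD      → 0
LOAD 2   → 0 -28
DUP      → 0 -28 -28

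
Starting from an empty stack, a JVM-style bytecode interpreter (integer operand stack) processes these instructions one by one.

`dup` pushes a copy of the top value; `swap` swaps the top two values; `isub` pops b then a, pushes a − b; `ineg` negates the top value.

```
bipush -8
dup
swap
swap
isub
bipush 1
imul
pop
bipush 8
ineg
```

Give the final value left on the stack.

-8

bipush -8 -> -8
dup       -> -8 -8
swap      -> -8 -8
swap      -> -8 -8
isub      -> 0
bipush 1  -> 0 1
imul      -> 0
pop       -> (empty)
bipush 8  -> 8
ineg      -> -8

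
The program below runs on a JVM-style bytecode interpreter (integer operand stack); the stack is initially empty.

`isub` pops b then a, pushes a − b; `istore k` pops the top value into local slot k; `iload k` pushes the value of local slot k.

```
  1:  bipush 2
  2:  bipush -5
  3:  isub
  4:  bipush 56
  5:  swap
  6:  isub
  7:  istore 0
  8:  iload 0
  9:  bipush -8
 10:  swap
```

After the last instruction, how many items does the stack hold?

2

bipush 2   [2]
bipush -5  [2, -5]
isub       [7]
bipush 56  [7, 56]
swap       [56, 7]
isub       [49]
istore 0   []
iload 0    [49]
bipush -8  [49, -8]
swap       [-8, 49]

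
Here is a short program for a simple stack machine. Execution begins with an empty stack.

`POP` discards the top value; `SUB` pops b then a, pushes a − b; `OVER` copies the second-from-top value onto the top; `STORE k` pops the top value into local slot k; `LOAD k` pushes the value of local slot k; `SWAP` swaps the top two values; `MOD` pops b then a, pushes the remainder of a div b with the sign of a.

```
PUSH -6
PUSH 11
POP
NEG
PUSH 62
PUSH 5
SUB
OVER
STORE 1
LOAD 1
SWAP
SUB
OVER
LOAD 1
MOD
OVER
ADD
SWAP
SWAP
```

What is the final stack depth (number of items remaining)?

3

PUSH -6  [-6]
PUSH 11  [-6, 11]
POP      [-6]
NEG      [6]
PUSH 62  [6, 62]
PUSH 5   [6, 62, 5]
SUB      [6, 57]
OVER     [6, 57, 6]
STORE 1  [6, 57]
LOAD 1   [6, 57, 6]
SWAP     [6, 6, 57]
SUB      [6, -51]
OVER     [6, -51, 6]
LOAD 1   [6, -51, 6, 6]
MOD      [6, -51, 0]
OVER     [6, -51, 0, -51]
ADD      [6, -51, -51]
SWAP     [6, -51, -51]
SWAP     [6, -51, -51]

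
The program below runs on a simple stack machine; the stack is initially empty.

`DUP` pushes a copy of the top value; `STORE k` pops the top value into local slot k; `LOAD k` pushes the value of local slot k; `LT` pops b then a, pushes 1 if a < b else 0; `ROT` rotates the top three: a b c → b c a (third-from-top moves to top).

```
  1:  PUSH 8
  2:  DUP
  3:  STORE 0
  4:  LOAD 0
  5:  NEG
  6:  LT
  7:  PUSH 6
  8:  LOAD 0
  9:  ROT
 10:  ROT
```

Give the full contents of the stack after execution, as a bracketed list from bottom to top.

[8, 0, 6]

PUSH 8  -> [8]
DUP     -> [8, 8]
STORE 0 -> [8]
LOAD 0  -> [8, 8]
NEG     -> [8, -8]
LT      -> [0]
PUSH 6  -> [0, 6]
LOAD 0  -> [0, 6, 8]
ROT     -> [6, 8, 0]
ROT     -> [8, 0, 6]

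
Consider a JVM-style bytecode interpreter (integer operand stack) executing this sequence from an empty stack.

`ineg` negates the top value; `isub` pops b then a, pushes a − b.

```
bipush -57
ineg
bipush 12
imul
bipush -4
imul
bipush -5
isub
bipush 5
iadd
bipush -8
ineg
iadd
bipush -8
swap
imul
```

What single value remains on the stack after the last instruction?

21744

bipush -57 -> -57
ineg       -> 57
bipush 12  -> 57 12
imul       -> 684
bipush -4  -> 684 -4
imul       -> -2736
bipush -5  -> -2736 -5
isub       -> -2731
bipush 5   -> -2731 5
iadd       -> -2726
bipush -8  -> -2726 -8
ineg       -> -2726 8
iadd       -> -2718
bipush -8  -> -2718 -8
swap       -> -8 -2718
imul       -> 21744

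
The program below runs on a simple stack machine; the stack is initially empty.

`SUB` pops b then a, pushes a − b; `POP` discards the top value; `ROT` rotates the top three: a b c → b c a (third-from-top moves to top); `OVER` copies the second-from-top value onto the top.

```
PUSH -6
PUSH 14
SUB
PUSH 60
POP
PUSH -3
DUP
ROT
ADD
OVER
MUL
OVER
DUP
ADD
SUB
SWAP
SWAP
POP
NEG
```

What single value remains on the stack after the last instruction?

PUSH -6 -> [-6]
PUSH 14 -> [-6, 14]
SUB     -> [-20]
PUSH 60 -> [-20, 60]
POP     -> [-20]
PUSH -3 -> [-20, -3]
DUP     -> [-20, -3, -3]
ROT     -> [-3, -3, -20]
ADD     -> [-3, -23]
OVER    -> [-3, -23, -3]
MUL     -> [-3, 69]
OVER    -> [-3, 69, -3]
DUP     -> [-3, 69, -3, -3]
ADD     -> [-3, 69, -6]
SUB     -> [-3, 75]
SWAP    -> [75, -3]
SWAP    -> [-3, 75]
POP     -> [-3]
NEG     -> [3]

3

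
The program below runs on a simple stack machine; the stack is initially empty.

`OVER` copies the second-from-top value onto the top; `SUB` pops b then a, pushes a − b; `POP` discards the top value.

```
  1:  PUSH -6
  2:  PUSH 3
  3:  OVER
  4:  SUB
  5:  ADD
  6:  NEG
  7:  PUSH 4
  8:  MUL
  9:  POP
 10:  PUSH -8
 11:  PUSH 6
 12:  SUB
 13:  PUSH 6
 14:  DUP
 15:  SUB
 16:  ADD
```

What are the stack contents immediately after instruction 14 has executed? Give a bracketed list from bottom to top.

PUSH -6 -> [-6]
PUSH 3  -> [-6, 3]
OVER    -> [-6, 3, -6]
SUB     -> [-6, 9]
ADD     -> [3]
NEG     -> [-3]
PUSH 4  -> [-3, 4]
MUL     -> [-12]
POP     -> []
PUSH -8 -> [-8]
PUSH 6  -> [-8, 6]
SUB     -> [-14]
PUSH 6  -> [-14, 6]
DUP     -> [-14, 6, 6]

[-14, 6, 6]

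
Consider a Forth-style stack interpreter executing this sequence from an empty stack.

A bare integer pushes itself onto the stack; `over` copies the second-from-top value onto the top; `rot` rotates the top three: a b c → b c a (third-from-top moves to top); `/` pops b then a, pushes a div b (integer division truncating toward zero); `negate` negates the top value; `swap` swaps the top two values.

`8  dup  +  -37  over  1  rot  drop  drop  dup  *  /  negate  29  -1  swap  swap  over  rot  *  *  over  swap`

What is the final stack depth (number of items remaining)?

3

8      → 8
dup    → 8 8
+      → 16
-37    → 16 -37
over   → 16 -37 16
1      → 16 -37 16 1
rot    → 16 16 1 -37
drop   → 16 16 1
drop   → 16 16
dup    → 16 16 16
*      → 16 256
/      → 0
negate → 0
29     → 0 29
-1     → 0 29 -1
swap   → 0 -1 29
swap   → 0 29 -1
over   → 0 29 -1 29
rot    → 0 -1 29 29
*      → 0 -1 841
*      → 0 -841
over   → 0 -841 0
swap   → 0 0 -841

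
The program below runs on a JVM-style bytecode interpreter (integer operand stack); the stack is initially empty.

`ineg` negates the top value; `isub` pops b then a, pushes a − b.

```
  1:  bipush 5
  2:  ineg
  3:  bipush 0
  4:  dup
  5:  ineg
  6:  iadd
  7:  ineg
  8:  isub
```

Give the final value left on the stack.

-5

bipush 5 : [5]
ineg     : [-5]
bipush 0 : [-5, 0]
dup      : [-5, 0, 0]
ineg     : [-5, 0, 0]
iadd     : [-5, 0]
ineg     : [-5, 0]
isub     : [-5]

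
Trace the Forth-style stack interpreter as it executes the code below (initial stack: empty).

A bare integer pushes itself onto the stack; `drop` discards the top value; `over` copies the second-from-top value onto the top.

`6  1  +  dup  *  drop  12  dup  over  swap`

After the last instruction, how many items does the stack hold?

3

6    : [6]
1    : [6, 1]
+    : [7]
dup  : [7, 7]
*    : [49]
drop : []
12   : [12]
dup  : [12, 12]
over : [12, 12, 12]
swap : [12, 12, 12]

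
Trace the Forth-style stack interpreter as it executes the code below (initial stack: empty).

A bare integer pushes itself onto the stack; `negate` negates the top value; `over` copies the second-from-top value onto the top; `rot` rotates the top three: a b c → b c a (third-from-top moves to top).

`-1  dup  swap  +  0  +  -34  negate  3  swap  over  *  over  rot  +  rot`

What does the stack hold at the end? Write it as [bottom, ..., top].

-1      [-1]
dup     [-1, -1]
swap    [-1, -1]
+       [-2]
0       [-2, 0]
+       [-2]
-34     [-2, -34]
negate  [-2, 34]
3       [-2, 34, 3]
swap    [-2, 3, 34]
over    [-2, 3, 34, 3]
*       [-2, 3, 102]
over    [-2, 3, 102, 3]
rot     [-2, 102, 3, 3]
+       [-2, 102, 6]
rot     [102, 6, -2]

[102, 6, -2]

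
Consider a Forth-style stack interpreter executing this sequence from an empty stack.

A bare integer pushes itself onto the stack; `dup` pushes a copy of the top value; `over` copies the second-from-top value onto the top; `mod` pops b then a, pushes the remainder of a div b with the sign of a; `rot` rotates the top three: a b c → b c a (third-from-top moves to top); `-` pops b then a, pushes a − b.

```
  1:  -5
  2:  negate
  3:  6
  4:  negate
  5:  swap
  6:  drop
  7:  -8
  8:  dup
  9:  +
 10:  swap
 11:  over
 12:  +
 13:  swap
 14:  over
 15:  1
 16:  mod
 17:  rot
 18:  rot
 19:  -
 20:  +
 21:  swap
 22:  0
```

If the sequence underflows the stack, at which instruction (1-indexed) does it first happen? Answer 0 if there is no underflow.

21

-5      [-5]
negate  [5]
6       [5, 6]
negate  [5, -6]
swap    [-6, 5]
drop    [-6]
-8      [-6, -8]
dup     [-6, -8, -8]
+       [-6, -16]
swap    [-16, -6]
over    [-16, -6, -16]
+       [-16, -22]
swap    [-22, -16]
over    [-22, -16, -22]
1       [-22, -16, -22, 1]
mod     [-22, -16, 0]
rot     [-16, 0, -22]
rot     [0, -22, -16]
-       [0, -6]
+       [-6]
swap  — needs 2 operands, stack has 1 → underflow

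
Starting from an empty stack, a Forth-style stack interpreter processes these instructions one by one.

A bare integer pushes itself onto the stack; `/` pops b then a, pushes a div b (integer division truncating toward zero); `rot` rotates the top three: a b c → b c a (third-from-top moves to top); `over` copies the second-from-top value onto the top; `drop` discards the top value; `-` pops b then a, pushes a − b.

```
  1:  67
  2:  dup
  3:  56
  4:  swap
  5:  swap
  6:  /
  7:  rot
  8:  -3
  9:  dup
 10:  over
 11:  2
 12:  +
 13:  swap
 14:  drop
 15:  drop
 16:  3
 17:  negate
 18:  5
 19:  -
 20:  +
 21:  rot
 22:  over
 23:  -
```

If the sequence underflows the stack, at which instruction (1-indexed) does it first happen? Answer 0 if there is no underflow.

67   : 67
dup  : 67 67
56   : 67 67 56
swap : 67 56 67
swap : 67 67 56
/    : 67 1
rot  — needs 3 operands, stack has 2 → underflow

7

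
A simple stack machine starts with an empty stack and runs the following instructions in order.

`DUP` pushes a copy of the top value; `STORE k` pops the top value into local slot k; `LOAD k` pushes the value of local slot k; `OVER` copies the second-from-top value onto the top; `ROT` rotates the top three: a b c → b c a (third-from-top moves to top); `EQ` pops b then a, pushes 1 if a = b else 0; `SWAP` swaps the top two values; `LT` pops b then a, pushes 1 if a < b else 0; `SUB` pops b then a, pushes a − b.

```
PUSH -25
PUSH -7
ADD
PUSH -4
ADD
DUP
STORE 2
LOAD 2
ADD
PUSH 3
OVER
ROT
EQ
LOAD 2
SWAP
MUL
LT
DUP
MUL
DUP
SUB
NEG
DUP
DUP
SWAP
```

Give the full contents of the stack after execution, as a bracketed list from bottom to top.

[0, 0, 0]

PUSH -25 -> [-25]
PUSH -7  -> [-25, -7]
ADD      -> [-32]
PUSH -4  -> [-32, -4]
ADD      -> [-36]
DUP      -> [-36, -36]
STORE 2  -> [-36]
LOAD 2   -> [-36, -36]
ADD      -> [-72]
PUSH 3   -> [-72, 3]
OVER     -> [-72, 3, -72]
ROT      -> [3, -72, -72]
EQ       -> [3, 1]
LOAD 2   -> [3, 1, -36]
SWAP     -> [3, -36, 1]
MUL      -> [3, -36]
LT       -> [0]
DUP      -> [0, 0]
MUL      -> [0]
DUP      -> [0, 0]
SUB      -> [0]
NEG      -> [0]
DUP      -> [0, 0]
DUP      -> [0, 0, 0]
SWAP     -> [0, 0, 0]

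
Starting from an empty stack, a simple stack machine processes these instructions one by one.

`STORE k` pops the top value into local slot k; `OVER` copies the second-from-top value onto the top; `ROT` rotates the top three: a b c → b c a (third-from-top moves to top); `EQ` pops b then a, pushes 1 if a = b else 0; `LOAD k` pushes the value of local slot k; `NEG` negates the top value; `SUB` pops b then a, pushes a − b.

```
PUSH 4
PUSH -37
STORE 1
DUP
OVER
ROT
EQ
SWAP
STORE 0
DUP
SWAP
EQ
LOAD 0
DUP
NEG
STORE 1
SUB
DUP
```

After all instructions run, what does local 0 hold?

PUSH 4   : [4]
PUSH -37 : [4, -37]
STORE 1  : [4]
DUP      : [4, 4]
OVER     : [4, 4, 4]
ROT      : [4, 4, 4]
EQ       : [4, 1]
SWAP     : [1, 4]
STORE 0  : [1]
DUP      : [1, 1]
SWAP     : [1, 1]
EQ       : [1]
LOAD 0   : [1, 4]
DUP      : [1, 4, 4]
NEG      : [1, 4, -4]
STORE 1  : [1, 4]
SUB      : [-3]
DUP      : [-3, -3]

4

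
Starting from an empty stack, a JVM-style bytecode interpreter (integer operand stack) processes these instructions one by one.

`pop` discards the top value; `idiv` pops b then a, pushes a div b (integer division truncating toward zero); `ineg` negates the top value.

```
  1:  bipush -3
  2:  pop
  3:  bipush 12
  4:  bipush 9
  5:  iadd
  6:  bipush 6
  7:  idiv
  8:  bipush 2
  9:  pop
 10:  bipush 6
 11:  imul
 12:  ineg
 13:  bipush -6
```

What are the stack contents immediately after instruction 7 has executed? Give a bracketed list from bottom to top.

[3]

bipush -3  [-3]
pop        []
bipush 12  [12]
bipush 9   [12, 9]
iadd       [21]
bipush 6   [21, 6]
idiv       [3]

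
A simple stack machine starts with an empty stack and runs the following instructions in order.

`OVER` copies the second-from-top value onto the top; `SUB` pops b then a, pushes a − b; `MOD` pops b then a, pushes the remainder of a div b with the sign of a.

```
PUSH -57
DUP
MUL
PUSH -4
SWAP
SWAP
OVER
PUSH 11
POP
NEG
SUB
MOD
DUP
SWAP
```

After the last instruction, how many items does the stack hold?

PUSH -57 → [-57]
DUP      → [-57, -57]
MUL      → [3249]
PUSH -4  → [3249, -4]
SWAP     → [-4, 3249]
SWAP     → [3249, -4]
OVER     → [3249, -4, 3249]
PUSH 11  → [3249, -4, 3249, 11]
POP      → [3249, -4, 3249]
NEG      → [3249, -4, -3249]
SUB      → [3249, 3245]
MOD      → [4]
DUP      → [4, 4]
SWAP     → [4, 4]

2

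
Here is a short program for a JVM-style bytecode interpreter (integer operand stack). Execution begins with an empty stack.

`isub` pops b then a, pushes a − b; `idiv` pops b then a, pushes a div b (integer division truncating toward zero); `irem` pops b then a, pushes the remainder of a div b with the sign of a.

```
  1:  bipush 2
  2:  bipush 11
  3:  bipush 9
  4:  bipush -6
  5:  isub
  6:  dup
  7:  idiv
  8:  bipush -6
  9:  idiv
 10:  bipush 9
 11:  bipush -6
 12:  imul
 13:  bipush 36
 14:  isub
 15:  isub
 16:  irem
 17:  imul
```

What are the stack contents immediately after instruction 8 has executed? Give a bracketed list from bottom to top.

[2, 11, 1, -6]

bipush 2  : [2]
bipush 11 : [2, 11]
bipush 9  : [2, 11, 9]
bipush -6 : [2, 11, 9, -6]
isub      : [2, 11, 15]
dup       : [2, 11, 15, 15]
idiv      : [2, 11, 1]
bipush -6 : [2, 11, 1, -6]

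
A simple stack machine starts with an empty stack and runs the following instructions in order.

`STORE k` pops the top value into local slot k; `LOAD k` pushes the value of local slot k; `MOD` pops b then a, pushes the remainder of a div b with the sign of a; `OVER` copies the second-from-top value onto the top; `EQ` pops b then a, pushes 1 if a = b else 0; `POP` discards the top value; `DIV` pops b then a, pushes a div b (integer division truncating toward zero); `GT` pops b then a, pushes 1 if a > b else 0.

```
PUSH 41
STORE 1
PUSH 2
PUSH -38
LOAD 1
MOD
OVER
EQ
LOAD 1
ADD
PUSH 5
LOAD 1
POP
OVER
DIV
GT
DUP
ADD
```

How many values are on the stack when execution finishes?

2

PUSH 41   41
STORE 1   (empty)
PUSH 2    2
PUSH -38  2 -38
LOAD 1    2 -38 41
MOD       2 -38
OVER      2 -38 2
EQ        2 0
LOAD 1    2 0 41
ADD       2 41
PUSH 5    2 41 5
LOAD 1    2 41 5 41
POP       2 41 5
OVER      2 41 5 41
DIV       2 41 0
GT        2 1
DUP       2 1 1
ADD       2 2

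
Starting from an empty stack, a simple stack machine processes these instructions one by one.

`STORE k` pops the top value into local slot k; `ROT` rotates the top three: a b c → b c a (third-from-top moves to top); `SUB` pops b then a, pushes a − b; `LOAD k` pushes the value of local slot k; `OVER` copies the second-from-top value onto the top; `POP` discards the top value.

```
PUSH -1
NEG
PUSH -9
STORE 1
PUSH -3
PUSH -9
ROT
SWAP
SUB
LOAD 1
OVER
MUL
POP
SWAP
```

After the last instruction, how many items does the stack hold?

2

PUSH -1 → [-1]
NEG     → [1]
PUSH -9 → [1, -9]
STORE 1 → [1]
PUSH -3 → [1, -3]
PUSH -9 → [1, -3, -9]
ROT     → [-3, -9, 1]
SWAP    → [-3, 1, -9]
SUB     → [-3, 10]
LOAD 1  → [-3, 10, -9]
OVER    → [-3, 10, -9, 10]
MUL     → [-3, 10, -90]
POP     → [-3, 10]
SWAP    → [10, -3]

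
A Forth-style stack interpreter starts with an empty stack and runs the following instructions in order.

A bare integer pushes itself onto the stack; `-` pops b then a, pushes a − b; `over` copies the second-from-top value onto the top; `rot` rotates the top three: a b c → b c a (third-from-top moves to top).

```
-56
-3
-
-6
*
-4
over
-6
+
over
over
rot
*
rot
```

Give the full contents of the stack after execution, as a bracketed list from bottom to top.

-56  → [-56]
-3   → [-56, -3]
-    → [-53]
-6   → [-53, -6]
*    → [318]
-4   → [318, -4]
over → [318, -4, 318]
-6   → [318, -4, 318, -6]
+    → [318, -4, 312]
over → [318, -4, 312, -4]
over → [318, -4, 312, -4, 312]
rot  → [318, -4, -4, 312, 312]
*    → [318, -4, -4, 97344]
rot  → [318, -4, 97344, -4]

[318, -4, 97344, -4]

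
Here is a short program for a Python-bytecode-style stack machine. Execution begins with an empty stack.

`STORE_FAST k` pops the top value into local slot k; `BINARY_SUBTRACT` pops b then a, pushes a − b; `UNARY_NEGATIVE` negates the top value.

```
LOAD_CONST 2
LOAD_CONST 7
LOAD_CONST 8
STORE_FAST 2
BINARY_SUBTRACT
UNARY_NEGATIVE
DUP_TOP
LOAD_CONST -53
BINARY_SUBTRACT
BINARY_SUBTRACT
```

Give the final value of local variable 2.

8

LOAD_CONST 2    : [2]
LOAD_CONST 7    : [2, 7]
LOAD_CONST 8    : [2, 7, 8]
STORE_FAST 2    : [2, 7]
BINARY_SUBTRACT : [-5]
UNARY_NEGATIVE  : [5]
DUP_TOP         : [5, 5]
LOAD_CONST -53  : [5, 5, -53]
BINARY_SUBTRACT : [5, 58]
BINARY_SUBTRACT : [-53]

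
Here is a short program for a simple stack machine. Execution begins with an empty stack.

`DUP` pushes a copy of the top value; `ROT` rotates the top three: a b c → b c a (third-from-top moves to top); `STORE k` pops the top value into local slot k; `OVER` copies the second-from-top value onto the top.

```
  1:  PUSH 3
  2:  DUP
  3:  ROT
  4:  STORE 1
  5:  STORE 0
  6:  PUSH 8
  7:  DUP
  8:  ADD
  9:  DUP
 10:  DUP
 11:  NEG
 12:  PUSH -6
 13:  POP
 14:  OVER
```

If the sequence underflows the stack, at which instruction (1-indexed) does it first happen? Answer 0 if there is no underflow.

3

PUSH 3 -> [3]
DUP    -> [3, 3]
ROT  — needs 3 operands, stack has 2 → underflow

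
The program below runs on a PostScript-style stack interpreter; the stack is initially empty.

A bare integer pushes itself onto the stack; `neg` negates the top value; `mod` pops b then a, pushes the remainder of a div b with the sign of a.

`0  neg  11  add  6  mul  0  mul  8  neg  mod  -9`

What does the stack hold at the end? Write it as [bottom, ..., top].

[0, -9]

0   → 0
neg → 0
11  → 0 11
add → 11
6   → 11 6
mul → 66
0   → 66 0
mul → 0
8   → 0 8
neg → 0 -8
mod → 0
-9  → 0 -9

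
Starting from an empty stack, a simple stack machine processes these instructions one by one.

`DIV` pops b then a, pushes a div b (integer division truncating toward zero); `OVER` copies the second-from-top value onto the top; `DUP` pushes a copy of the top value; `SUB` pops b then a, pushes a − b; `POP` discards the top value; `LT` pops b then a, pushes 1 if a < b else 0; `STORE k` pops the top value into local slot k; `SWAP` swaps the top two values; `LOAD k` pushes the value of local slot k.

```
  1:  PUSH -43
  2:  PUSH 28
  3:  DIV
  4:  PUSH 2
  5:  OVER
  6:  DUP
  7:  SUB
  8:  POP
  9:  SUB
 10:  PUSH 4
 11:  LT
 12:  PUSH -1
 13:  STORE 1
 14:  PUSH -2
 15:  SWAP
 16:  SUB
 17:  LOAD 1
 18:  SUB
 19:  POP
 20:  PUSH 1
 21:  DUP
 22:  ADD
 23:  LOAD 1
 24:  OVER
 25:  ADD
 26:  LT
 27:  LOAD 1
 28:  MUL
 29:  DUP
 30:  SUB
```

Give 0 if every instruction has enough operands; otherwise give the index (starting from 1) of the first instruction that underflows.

0

PUSH -43  -43
PUSH 28   -43 28
DIV       -1
PUSH 2    -1 2
OVER      -1 2 -1
DUP       -1 2 -1 -1
SUB       -1 2 0
POP       -1 2
SUB       -3
PUSH 4    -3 4
LT        1
PUSH -1   1 -1
STORE 1   1
PUSH -2   1 -2
SWAP      -2 1
SUB       -3
LOAD 1    -3 -1
SUB       -2
POP       (empty)
PUSH 1    1
DUP       1 1
ADD       2
LOAD 1    2 -1
OVER      2 -1 2
ADD       2 1
LT        0
LOAD 1    0 -1
MUL       0
DUP       0 0
SUB       0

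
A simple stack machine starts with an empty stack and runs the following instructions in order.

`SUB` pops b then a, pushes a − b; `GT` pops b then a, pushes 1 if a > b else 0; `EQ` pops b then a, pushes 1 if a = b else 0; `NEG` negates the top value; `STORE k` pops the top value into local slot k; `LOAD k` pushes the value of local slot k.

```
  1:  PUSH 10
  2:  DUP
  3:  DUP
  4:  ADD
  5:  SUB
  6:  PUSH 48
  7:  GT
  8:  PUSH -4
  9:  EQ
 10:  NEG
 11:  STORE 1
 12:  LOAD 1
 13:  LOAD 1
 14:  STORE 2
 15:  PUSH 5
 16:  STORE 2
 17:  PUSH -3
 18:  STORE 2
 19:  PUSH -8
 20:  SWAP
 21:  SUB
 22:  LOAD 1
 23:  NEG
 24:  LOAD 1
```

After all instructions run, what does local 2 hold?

PUSH 10 -> [10]
DUP     -> [10, 10]
DUP     -> [10, 10, 10]
ADD     -> [10, 20]
SUB     -> [-10]
PUSH 48 -> [-10, 48]
GT      -> [0]
PUSH -4 -> [0, -4]
EQ      -> [0]
NEG     -> [0]
STORE 1 -> []
LOAD 1  -> [0]
LOAD 1  -> [0, 0]
STORE 2 -> [0]
PUSH 5  -> [0, 5]
STORE 2 -> [0]
PUSH -3 -> [0, -3]
STORE 2 -> [0]
PUSH -8 -> [0, -8]
SWAP    -> [-8, 0]
SUB     -> [-8]
LOAD 1  -> [-8, 0]
NEG     -> [-8, 0]
LOAD 1  -> [-8, 0, 0]

-3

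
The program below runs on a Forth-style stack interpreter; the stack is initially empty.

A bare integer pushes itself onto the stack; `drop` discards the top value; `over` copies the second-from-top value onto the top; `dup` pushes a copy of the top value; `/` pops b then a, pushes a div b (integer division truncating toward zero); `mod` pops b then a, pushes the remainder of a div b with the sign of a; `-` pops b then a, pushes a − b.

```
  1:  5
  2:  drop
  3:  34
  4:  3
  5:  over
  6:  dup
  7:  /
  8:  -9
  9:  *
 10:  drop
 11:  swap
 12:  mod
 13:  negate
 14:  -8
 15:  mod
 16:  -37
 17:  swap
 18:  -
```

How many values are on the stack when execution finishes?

1

5      -> 5
drop   -> (empty)
34     -> 34
3      -> 34 3
over   -> 34 3 34
dup    -> 34 3 34 34
/      -> 34 3 1
-9     -> 34 3 1 -9
*      -> 34 3 -9
drop   -> 34 3
swap   -> 3 34
mod    -> 3
negate -> -3
-8     -> -3 -8
mod    -> -3
-37    -> -3 -37
swap   -> -37 -3
-      -> -34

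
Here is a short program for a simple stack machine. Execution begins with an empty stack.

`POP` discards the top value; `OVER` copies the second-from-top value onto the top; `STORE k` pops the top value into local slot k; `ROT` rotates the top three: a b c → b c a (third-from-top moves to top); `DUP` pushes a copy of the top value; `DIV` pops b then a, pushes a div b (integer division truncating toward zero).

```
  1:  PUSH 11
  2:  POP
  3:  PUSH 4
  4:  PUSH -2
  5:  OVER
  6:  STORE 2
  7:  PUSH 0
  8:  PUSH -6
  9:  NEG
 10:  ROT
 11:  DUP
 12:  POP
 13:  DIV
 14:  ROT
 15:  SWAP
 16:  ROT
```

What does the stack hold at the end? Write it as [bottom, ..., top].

[4, -3, 0]

PUSH 11 → [11]
POP     → []
PUSH 4  → [4]
PUSH -2 → [4, -2]
OVER    → [4, -2, 4]
STORE 2 → [4, -2]
PUSH 0  → [4, -2, 0]
PUSH -6 → [4, -2, 0, -6]
NEG     → [4, -2, 0, 6]
ROT     → [4, 0, 6, -2]
DUP     → [4, 0, 6, -2, -2]
POP     → [4, 0, 6, -2]
DIV     → [4, 0, -3]
ROT     → [0, -3, 4]
SWAP    → [0, 4, -3]
ROT     → [4, -3, 0]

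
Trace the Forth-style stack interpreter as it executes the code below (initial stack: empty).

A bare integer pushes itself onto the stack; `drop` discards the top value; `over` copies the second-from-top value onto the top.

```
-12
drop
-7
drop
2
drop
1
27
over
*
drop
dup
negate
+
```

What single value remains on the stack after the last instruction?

0

-12    : -12
drop   : (empty)
-7     : -7
drop   : (empty)
2      : 2
drop   : (empty)
1      : 1
27     : 1 27
over   : 1 27 1
*      : 1 27
drop   : 1
dup    : 1 1
negate : 1 -1
+      : 0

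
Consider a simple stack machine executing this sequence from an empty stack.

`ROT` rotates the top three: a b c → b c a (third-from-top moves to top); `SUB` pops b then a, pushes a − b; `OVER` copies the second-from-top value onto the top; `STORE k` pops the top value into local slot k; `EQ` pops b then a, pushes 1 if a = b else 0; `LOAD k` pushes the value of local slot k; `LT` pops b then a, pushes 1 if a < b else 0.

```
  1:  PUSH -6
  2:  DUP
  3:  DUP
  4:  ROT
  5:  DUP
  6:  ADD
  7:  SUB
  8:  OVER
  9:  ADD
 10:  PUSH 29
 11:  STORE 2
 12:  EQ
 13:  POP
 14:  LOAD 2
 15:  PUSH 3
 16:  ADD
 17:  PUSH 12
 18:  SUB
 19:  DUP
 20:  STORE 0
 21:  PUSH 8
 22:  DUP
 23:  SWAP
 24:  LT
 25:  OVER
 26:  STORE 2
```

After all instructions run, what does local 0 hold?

PUSH -6 → [-6]
DUP     → [-6, -6]
DUP     → [-6, -6, -6]
ROT     → [-6, -6, -6]
DUP     → [-6, -6, -6, -6]
ADD     → [-6, -6, -12]
SUB     → [-6, 6]
OVER    → [-6, 6, -6]
ADD     → [-6, 0]
PUSH 29 → [-6, 0, 29]
STORE 2 → [-6, 0]
EQ      → [0]
POP     → []
LOAD 2  → [29]
PUSH 3  → [29, 3]
ADD     → [32]
PUSH 12 → [32, 12]
SUB     → [20]
DUP     → [20, 20]
STORE 0 → [20]
PUSH 8  → [20, 8]
DUP     → [20, 8, 8]
SWAP    → [20, 8, 8]
LT      → [20, 0]
OVER    → [20, 0, 20]
STORE 2 → [20, 0]

20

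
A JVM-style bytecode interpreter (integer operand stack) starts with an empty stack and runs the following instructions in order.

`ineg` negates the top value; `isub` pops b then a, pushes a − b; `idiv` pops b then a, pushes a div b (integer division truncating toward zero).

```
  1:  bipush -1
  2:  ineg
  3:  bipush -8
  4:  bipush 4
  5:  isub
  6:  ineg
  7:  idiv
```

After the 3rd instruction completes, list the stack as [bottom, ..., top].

bipush -1 → [-1]
ineg      → [1]
bipush -8 → [1, -8]

[1, -8]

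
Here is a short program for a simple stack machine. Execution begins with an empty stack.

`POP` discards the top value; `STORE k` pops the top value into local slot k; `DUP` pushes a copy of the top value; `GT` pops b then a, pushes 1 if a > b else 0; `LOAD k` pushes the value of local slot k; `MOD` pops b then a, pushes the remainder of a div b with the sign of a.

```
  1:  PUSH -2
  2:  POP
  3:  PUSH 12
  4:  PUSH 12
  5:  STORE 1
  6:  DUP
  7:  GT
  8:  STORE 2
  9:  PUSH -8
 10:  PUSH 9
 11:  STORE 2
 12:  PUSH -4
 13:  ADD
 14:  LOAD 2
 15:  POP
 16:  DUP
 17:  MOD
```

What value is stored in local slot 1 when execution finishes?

12

PUSH -2 -> [-2]
POP     -> []
PUSH 12 -> [12]
PUSH 12 -> [12, 12]
STORE 1 -> [12]
DUP     -> [12, 12]
GT      -> [0]
STORE 2 -> []
PUSH -8 -> [-8]
PUSH 9  -> [-8, 9]
STORE 2 -> [-8]
PUSH -4 -> [-8, -4]
ADD     -> [-12]
LOAD 2  -> [-12, 9]
POP     -> [-12]
DUP     -> [-12, -12]
MOD     -> [0]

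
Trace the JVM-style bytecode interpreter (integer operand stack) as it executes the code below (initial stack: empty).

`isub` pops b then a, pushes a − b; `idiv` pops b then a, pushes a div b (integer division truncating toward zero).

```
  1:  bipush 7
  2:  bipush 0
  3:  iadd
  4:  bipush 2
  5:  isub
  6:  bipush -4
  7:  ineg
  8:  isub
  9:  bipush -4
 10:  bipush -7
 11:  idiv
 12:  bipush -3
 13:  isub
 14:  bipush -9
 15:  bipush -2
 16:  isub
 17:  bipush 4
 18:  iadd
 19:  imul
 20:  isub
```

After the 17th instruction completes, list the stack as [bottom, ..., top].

[1, 3, -7, 4]

bipush 7  -> 7
bipush 0  -> 7 0
iadd      -> 7
bipush 2  -> 7 2
isub      -> 5
bipush -4 -> 5 -4
ineg      -> 5 4
isub      -> 1
bipush -4 -> 1 -4
bipush -7 -> 1 -4 -7
idiv      -> 1 0
bipush -3 -> 1 0 -3
isub      -> 1 3
bipush -9 -> 1 3 -9
bipush -2 -> 1 3 -9 -2
isub      -> 1 3 -7
bipush 4  -> 1 3 -7 4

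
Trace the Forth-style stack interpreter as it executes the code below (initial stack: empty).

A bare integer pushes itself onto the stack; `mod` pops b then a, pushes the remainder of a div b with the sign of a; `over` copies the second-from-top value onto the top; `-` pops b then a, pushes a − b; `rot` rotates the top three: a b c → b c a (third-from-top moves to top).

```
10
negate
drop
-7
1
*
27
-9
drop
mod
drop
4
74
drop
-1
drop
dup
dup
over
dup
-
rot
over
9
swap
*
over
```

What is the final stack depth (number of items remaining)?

10     -> 10
negate -> -10
drop   -> (empty)
-7     -> -7
1      -> -7 1
*      -> -7
27     -> -7 27
-9     -> -7 27 -9
drop   -> -7 27
mod    -> -7
drop   -> (empty)
4      -> 4
74     -> 4 74
drop   -> 4
-1     -> 4 -1
drop   -> 4
dup    -> 4 4
dup    -> 4 4 4
over   -> 4 4 4 4
dup    -> 4 4 4 4 4
-      -> 4 4 4 0
rot    -> 4 4 0 4
over   -> 4 4 0 4 0
9      -> 4 4 0 4 0 9
swap   -> 4 4 0 4 9 0
*      -> 4 4 0 4 0
over   -> 4 4 0 4 0 4

6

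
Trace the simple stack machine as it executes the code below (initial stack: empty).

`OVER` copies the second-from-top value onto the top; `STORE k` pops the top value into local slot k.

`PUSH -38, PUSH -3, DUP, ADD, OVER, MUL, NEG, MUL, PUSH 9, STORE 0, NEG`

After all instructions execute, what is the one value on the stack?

-8664

PUSH -38 → -38
PUSH -3  → -38 -3
DUP      → -38 -3 -3
ADD      → -38 -6
OVER     → -38 -6 -38
MUL      → -38 228
NEG      → -38 -228
MUL      → 8664
PUSH 9   → 8664 9
STORE 0  → 8664
NEG      → -8664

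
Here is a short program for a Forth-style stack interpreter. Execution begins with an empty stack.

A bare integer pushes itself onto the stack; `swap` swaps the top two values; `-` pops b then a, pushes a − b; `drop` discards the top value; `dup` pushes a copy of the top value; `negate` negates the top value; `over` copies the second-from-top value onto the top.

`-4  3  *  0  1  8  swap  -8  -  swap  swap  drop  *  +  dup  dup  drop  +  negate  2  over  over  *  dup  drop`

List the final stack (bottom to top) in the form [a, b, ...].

-4     → -4
3      → -4 3
*      → -12
0      → -12 0
1      → -12 0 1
8      → -12 0 1 8
swap   → -12 0 8 1
-8     → -12 0 8 1 -8
-      → -12 0 8 9
swap   → -12 0 9 8
swap   → -12 0 8 9
drop   → -12 0 8
*      → -12 0
+      → -12
dup    → -12 -12
dup    → -12 -12 -12
drop   → -12 -12
+      → -24
negate → 24
2      → 24 2
over   → 24 2 24
over   → 24 2 24 2
*      → 24 2 48
dup    → 24 2 48 48
drop   → 24 2 48

[24, 2, 48]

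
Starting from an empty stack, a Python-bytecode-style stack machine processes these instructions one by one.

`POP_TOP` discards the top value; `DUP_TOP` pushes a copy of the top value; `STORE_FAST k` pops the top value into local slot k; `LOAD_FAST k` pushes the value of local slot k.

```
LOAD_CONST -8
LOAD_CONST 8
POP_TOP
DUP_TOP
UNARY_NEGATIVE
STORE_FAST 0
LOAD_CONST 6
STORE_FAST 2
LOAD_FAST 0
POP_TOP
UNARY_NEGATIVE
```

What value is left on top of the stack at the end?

LOAD_CONST -8  : [-8]
LOAD_CONST 8   : [-8, 8]
POP_TOP        : [-8]
DUP_TOP        : [-8, -8]
UNARY_NEGATIVE : [-8, 8]
STORE_FAST 0   : [-8]
LOAD_CONST 6   : [-8, 6]
STORE_FAST 2   : [-8]
LOAD_FAST 0    : [-8, 8]
POP_TOP        : [-8]
UNARY_NEGATIVE : [8]

8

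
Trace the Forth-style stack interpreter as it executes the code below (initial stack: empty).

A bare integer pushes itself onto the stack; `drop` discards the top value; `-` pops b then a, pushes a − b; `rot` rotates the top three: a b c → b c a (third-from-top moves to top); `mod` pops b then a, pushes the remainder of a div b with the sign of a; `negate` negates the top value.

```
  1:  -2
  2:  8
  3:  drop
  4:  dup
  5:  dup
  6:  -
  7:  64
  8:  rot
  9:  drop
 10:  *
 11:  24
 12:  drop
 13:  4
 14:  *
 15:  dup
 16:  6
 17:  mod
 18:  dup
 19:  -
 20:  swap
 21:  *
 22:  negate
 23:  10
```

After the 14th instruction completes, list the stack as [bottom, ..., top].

-2   → [-2]
8    → [-2, 8]
drop → [-2]
dup  → [-2, -2]
dup  → [-2, -2, -2]
-    → [-2, 0]
64   → [-2, 0, 64]
rot  → [0, 64, -2]
drop → [0, 64]
*    → [0]
24   → [0, 24]
drop → [0]
4    → [0, 4]
*    → [0]

[0]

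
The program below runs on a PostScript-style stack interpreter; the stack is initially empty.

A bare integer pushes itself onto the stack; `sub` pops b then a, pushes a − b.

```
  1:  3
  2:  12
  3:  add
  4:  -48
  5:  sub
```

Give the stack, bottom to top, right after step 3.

[15]

3   → [3]
12  → [3, 12]
add → [15]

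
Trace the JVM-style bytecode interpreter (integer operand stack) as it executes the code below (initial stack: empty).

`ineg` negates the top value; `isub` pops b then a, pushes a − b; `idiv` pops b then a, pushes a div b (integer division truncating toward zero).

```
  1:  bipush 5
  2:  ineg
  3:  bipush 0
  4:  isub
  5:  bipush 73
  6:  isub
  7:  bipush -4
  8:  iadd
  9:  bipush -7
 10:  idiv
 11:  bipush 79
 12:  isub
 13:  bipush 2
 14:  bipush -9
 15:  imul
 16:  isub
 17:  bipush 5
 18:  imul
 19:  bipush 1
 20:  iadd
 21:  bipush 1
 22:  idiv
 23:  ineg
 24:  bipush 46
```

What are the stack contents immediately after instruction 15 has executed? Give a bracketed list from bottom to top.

[-68, -18]

bipush 5  → [5]
ineg      → [-5]
bipush 0  → [-5, 0]
isub      → [-5]
bipush 73 → [-5, 73]
isub      → [-78]
bipush -4 → [-78, -4]
iadd      → [-82]
bipush -7 → [-82, -7]
idiv      → [11]
bipush 79 → [11, 79]
isub      → [-68]
bipush 2  → [-68, 2]
bipush -9 → [-68, 2, -9]
imul      → [-68, -18]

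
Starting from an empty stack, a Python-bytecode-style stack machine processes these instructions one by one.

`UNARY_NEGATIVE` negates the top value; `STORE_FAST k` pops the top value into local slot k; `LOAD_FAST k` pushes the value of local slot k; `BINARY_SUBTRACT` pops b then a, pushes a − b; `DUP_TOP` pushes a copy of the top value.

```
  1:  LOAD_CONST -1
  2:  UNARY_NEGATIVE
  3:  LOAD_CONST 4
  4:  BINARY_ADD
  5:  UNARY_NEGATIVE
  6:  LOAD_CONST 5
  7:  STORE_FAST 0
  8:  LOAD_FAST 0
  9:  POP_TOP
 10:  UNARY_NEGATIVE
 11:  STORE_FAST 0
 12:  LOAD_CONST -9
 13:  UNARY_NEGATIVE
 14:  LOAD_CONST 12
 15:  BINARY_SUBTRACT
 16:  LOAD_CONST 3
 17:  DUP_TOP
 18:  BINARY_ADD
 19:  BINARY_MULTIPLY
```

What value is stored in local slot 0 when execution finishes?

5

LOAD_CONST -1   : [-1]
UNARY_NEGATIVE  : [1]
LOAD_CONST 4    : [1, 4]
BINARY_ADD      : [5]
UNARY_NEGATIVE  : [-5]
LOAD_CONST 5    : [-5, 5]
STORE_FAST 0    : [-5]
LOAD_FAST 0     : [-5, 5]
POP_TOP         : [-5]
UNARY_NEGATIVE  : [5]
STORE_FAST 0    : []
LOAD_CONST -9   : [-9]
UNARY_NEGATIVE  : [9]
LOAD_CONST 12   : [9, 12]
BINARY_SUBTRACT : [-3]
LOAD_CONST 3    : [-3, 3]
DUP_TOP         : [-3, 3, 3]
BINARY_ADD      : [-3, 6]
BINARY_MULTIPLY : [-18]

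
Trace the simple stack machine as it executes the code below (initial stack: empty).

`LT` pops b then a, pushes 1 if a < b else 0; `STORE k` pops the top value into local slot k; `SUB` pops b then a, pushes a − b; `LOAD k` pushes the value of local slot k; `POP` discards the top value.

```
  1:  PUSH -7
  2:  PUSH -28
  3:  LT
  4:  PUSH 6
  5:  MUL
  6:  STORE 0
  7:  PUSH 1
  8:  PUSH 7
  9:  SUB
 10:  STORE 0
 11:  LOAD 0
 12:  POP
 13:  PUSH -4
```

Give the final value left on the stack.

PUSH -7  -> -7
PUSH -28 -> -7 -28
LT       -> 0
PUSH 6   -> 0 6
MUL      -> 0
STORE 0  -> (empty)
PUSH 1   -> 1
PUSH 7   -> 1 7
SUB      -> -6
STORE 0  -> (empty)
LOAD 0   -> -6
POP      -> (empty)
PUSH -4  -> -4

-4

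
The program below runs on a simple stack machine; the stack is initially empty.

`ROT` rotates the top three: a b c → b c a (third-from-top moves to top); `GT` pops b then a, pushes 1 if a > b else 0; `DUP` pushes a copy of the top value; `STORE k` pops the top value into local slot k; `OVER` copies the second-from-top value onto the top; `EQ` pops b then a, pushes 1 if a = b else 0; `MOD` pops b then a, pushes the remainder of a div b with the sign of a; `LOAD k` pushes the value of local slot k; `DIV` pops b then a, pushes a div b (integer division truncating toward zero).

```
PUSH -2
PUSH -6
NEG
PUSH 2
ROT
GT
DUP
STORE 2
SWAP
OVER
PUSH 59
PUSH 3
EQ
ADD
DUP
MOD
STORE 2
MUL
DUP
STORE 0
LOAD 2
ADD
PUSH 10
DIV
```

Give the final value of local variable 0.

PUSH -2  [-2]
PUSH -6  [-2, -6]
NEG      [-2, 6]
PUSH 2   [-2, 6, 2]
ROT      [6, 2, -2]
GT       [6, 1]
DUP      [6, 1, 1]
STORE 2  [6, 1]
SWAP     [1, 6]
OVER     [1, 6, 1]
PUSH 59  [1, 6, 1, 59]
PUSH 3   [1, 6, 1, 59, 3]
EQ       [1, 6, 1, 0]
ADD      [1, 6, 1]
DUP      [1, 6, 1, 1]
MOD      [1, 6, 0]
STORE 2  [1, 6]
MUL      [6]
DUP      [6, 6]
STORE 0  [6]
LOAD 2   [6, 0]
ADD      [6]
PUSH 10  [6, 10]
DIV      [0]

6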